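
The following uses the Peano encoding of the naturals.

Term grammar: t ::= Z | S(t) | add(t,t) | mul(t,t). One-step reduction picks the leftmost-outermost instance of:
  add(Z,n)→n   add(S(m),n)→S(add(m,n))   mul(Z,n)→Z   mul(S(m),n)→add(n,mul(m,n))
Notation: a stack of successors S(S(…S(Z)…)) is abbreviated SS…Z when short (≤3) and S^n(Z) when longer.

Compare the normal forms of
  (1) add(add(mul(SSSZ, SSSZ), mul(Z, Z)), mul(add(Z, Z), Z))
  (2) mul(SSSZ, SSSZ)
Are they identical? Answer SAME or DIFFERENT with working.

Answer: SAME — A ⇓ S^9(Z), B ⇓ S^9(Z)

Derivation:
Term A:
  start: add(add(mul(SSSZ, SSSZ), mul(Z, Z)), mul(add(Z, Z), Z))
  [1] add(add(add(SSSZ, mul(SSZ, SSSZ)), mul(Z, Z)), mul(add(Z, Z), Z))
  [2] add(add(S(add(SSZ, mul(SSZ, SSSZ))), mul(Z, Z)), mul(add(Z, Z), Z))
  [3] add(S(add(add(SSZ, mul(SSZ, SSSZ)), mul(Z, Z))), mul(add(Z, Z), Z))
  [4] S(add(add(add(SSZ, mul(SSZ, SSSZ)), mul(Z, Z)), mul(add(Z, Z), Z)))
  [5] S(add(add(S(add(SZ, mul(SSZ, SSSZ))), mul(Z, Z)), mul(add(Z, Z), Z)))
  [6] S(add(S(add(add(SZ, mul(SSZ, SSSZ)), mul(Z, Z))), mul(add(Z, Z), Z)))
  [7] S(S(add(add(add(SZ, mul(SSZ, SSSZ)), mul(Z, Z)), mul(add(Z, Z), Z))))
  [8] S(S(add(add(S(add(Z, mul(SSZ, SSSZ))), mul(Z, Z)), mul(add(Z, Z), Z))))
  [9] S(S(add(S(add(add(Z, mul(SSZ, SSSZ)), mul(Z, Z))), mul(add(Z, Z), Z))))
  [10] S(S(S(add(add(add(Z, mul(SSZ, SSSZ)), mul(Z, Z)), mul(add(Z, Z), Z)))))
  [11] S(S(S(add(add(mul(SSZ, SSSZ), mul(Z, Z)), mul(add(Z, Z), Z)))))
  [12] S(S(S(add(add(add(SSSZ, mul(SZ, SSSZ)), mul(Z, Z)), mul(add(Z, Z), Z)))))
  [13] S(S(S(add(add(S(add(SSZ, mul(SZ, SSSZ))), mul(Z, Z)), mul(add(Z, Z), Z)))))
  [14] S(S(S(add(S(add(add(SSZ, mul(SZ, SSSZ)), mul(Z, Z))), mul(add(Z, Z), Z)))))
  [15] S(S(S(S(add(add(add(SSZ, mul(SZ, SSSZ)), mul(Z, Z)), mul(add(Z, Z), Z))))))
  [16] S(S(S(S(add(add(S(add(SZ, mul(SZ, SSSZ))), mul(Z, Z)), mul(add(Z, Z), Z))))))
  [17] S(S(S(S(add(S(add(add(SZ, mul(SZ, SSSZ)), mul(Z, Z))), mul(add(Z, Z), Z))))))
  [18] S(S(S(S(S(add(add(add(SZ, mul(SZ, SSSZ)), mul(Z, Z)), mul(add(Z, Z), Z)))))))
  [19] S(S(S(S(S(add(add(S(add(Z, mul(SZ, SSSZ))), mul(Z, Z)), mul(add(Z, Z), Z)))))))
  [20] S(S(S(S(S(add(S(add(add(Z, mul(SZ, SSSZ)), mul(Z, Z))), mul(add(Z, Z), Z)))))))
  [21] S(S(S(S(S(S(add(add(add(Z, mul(SZ, SSSZ)), mul(Z, Z)), mul(add(Z, Z), Z))))))))
  [22] S(S(S(S(S(S(add(add(mul(SZ, SSSZ), mul(Z, Z)), mul(add(Z, Z), Z))))))))
  [23] S(S(S(S(S(S(add(add(add(SSSZ, mul(Z, SSSZ)), mul(Z, Z)), mul(add(Z, Z), Z))))))))
  [24] S(S(S(S(S(S(add(add(S(add(SSZ, mul(Z, SSSZ))), mul(Z, Z)), mul(add(Z, Z), Z))))))))
  [25] S(S(S(S(S(S(add(S(add(add(SSZ, mul(Z, SSSZ)), mul(Z, Z))), mul(add(Z, Z), Z))))))))
  [26] S(S(S(S(S(S(S(add(add(add(SSZ, mul(Z, SSSZ)), mul(Z, Z)), mul(add(Z, Z), Z)))))))))
  [27] S(S(S(S(S(S(S(add(add(S(add(SZ, mul(Z, SSSZ))), mul(Z, Z)), mul(add(Z, Z), Z)))))))))
  [28] S(S(S(S(S(S(S(add(S(add(add(SZ, mul(Z, SSSZ)), mul(Z, Z))), mul(add(Z, Z), Z)))))))))
  [29] S(S(S(S(S(S(S(S(add(add(add(SZ, mul(Z, SSSZ)), mul(Z, Z)), mul(add(Z, Z), Z))))))))))
  [30] S(S(S(S(S(S(S(S(add(add(S(add(Z, mul(Z, SSSZ))), mul(Z, Z)), mul(add(Z, Z), Z))))))))))
  [31] S(S(S(S(S(S(S(S(add(S(add(add(Z, mul(Z, SSSZ)), mul(Z, Z))), mul(add(Z, Z), Z))))))))))
  [32] S(S(S(S(S(S(S(S(S(add(add(add(Z, mul(Z, SSSZ)), mul(Z, Z)), mul(add(Z, Z), Z)))))))))))
  [33] S(S(S(S(S(S(S(S(S(add(add(mul(Z, SSSZ), mul(Z, Z)), mul(add(Z, Z), Z)))))))))))
  [34] S(S(S(S(S(S(S(S(S(add(add(Z, mul(Z, Z)), mul(add(Z, Z), Z)))))))))))
  [35] S(S(S(S(S(S(S(S(S(add(mul(Z, Z), mul(add(Z, Z), Z)))))))))))
  [36] S(S(S(S(S(S(S(S(S(add(Z, mul(add(Z, Z), Z)))))))))))
  [37] S(S(S(S(S(S(S(S(S(mul(add(Z, Z), Z))))))))))
  [38] S(S(S(S(S(S(S(S(S(mul(Z, Z))))))))))
  [39] S^9(Z)

Term B:
  start: mul(SSSZ, SSSZ)
  [1] add(SSSZ, mul(SSZ, SSSZ))
  [2] S(add(SSZ, mul(SSZ, SSSZ)))
  [3] S(S(add(SZ, mul(SSZ, SSSZ))))
  [4] S(S(S(add(Z, mul(SSZ, SSSZ)))))
  [5] S(S(S(mul(SSZ, SSSZ))))
  [6] S(S(S(add(SSSZ, mul(SZ, SSSZ)))))
  [7] S(S(S(S(add(SSZ, mul(SZ, SSSZ))))))
  [8] S(S(S(S(S(add(SZ, mul(SZ, SSSZ)))))))
  [9] S(S(S(S(S(S(add(Z, mul(SZ, SSSZ))))))))
  [10] S(S(S(S(S(S(mul(SZ, SSSZ)))))))
  [11] S(S(S(S(S(S(add(SSSZ, mul(Z, SSSZ))))))))
  [12] S(S(S(S(S(S(S(add(SSZ, mul(Z, SSSZ)))))))))
  [13] S(S(S(S(S(S(S(S(add(SZ, mul(Z, SSSZ))))))))))
  [14] S(S(S(S(S(S(S(S(S(add(Z, mul(Z, SSSZ)))))))))))
  [15] S(S(S(S(S(S(S(S(S(mul(Z, SSSZ))))))))))
  [16] S^9(Z)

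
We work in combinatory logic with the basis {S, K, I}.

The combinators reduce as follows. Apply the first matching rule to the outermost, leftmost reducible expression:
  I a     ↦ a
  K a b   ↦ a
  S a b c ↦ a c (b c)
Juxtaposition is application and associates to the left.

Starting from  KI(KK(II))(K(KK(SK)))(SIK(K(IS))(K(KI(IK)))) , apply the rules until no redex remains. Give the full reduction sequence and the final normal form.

  start: KI(KK(II))(K(KK(SK)))(SIK(K(IS))(K(KI(IK))))
  [1] I(K(KK(SK)))(SIK(K(IS))(K(KI(IK))))
  [2] K(KK(SK))(SIK(K(IS))(K(KI(IK))))
  [3] KK(SK)
  [4] K

Answer: normal form = K  (in 4 steps)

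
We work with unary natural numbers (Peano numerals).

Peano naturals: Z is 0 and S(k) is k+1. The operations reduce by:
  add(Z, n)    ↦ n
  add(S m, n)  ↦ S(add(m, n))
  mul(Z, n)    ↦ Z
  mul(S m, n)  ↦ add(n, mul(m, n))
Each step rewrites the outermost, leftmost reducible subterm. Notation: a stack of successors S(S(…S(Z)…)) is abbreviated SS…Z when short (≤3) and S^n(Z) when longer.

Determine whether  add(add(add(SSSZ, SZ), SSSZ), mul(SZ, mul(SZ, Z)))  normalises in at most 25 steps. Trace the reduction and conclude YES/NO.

Answer: YES — reaches normal form S^7(Z) in 23 ≤ 25 steps

Reduction:
  start: add(add(add(SSSZ, SZ), SSSZ), mul(SZ, mul(SZ, Z)))
  →1  add(add(S(add(SSZ, SZ)), SSSZ), mul(SZ, mul(SZ, Z)))
  →2  add(S(add(add(SSZ, SZ), SSSZ)), mul(SZ, mul(SZ, Z)))
  →3  S(add(add(add(SSZ, SZ), SSSZ), mul(SZ, mul(SZ, Z))))
  →4  S(add(add(S(add(SZ, SZ)), SSSZ), mul(SZ, mul(SZ, Z))))
  →5  S(add(S(add(add(SZ, SZ), SSSZ)), mul(SZ, mul(SZ, Z))))
  →6  S(S(add(add(add(SZ, SZ), SSSZ), mul(SZ, mul(SZ, Z)))))
  →7  S(S(add(add(S(add(Z, SZ)), SSSZ), mul(SZ, mul(SZ, Z)))))
  →8  S(S(add(S(add(add(Z, SZ), SSSZ)), mul(SZ, mul(SZ, Z)))))
  →9  S(S(S(add(add(add(Z, SZ), SSSZ), mul(SZ, mul(SZ, Z))))))
  →10  S(S(S(add(add(SZ, SSSZ), mul(SZ, mul(SZ, Z))))))
  →11  S(S(S(add(S(add(Z, SSSZ)), mul(SZ, mul(SZ, Z))))))
  →12  S(S(S(S(add(add(Z, SSSZ), mul(SZ, mul(SZ, Z)))))))
  →13  S(S(S(S(add(SSSZ, mul(SZ, mul(SZ, Z)))))))
  →14  S(S(S(S(S(add(SSZ, mul(SZ, mul(SZ, Z))))))))
  →15  S(S(S(S(S(S(add(SZ, mul(SZ, mul(SZ, Z)))))))))
  →16  S(S(S(S(S(S(S(add(Z, mul(SZ, mul(SZ, Z))))))))))
  →17  S(S(S(S(S(S(S(mul(SZ, mul(SZ, Z)))))))))
  →18  S(S(S(S(S(S(S(add(mul(SZ, Z), mul(Z, mul(SZ, Z))))))))))
  →19  S(S(S(S(S(S(S(add(add(Z, mul(Z, Z)), mul(Z, mul(SZ, Z))))))))))
  →20  S(S(S(S(S(S(S(add(mul(Z, Z), mul(Z, mul(SZ, Z))))))))))
  →21  S(S(S(S(S(S(S(add(Z, mul(Z, mul(SZ, Z))))))))))
  →22  S(S(S(S(S(S(S(mul(Z, mul(SZ, Z)))))))))
  →23  S^7(Z)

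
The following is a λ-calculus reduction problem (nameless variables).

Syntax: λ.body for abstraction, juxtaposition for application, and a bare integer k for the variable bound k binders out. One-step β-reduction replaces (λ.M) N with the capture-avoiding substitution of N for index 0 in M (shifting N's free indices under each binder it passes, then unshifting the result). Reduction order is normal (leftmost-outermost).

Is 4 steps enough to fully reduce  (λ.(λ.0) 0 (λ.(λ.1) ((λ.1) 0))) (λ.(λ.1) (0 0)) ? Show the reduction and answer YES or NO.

  start: (λ.(λ.0) 0 (λ.(λ.1) ((λ.1) 0))) (λ.(λ.1) (0 0))
  →1  (λ.0) (λ.(λ.1) (0 0)) (λ.(λ.1) ((λ.1) 0))
  →2  (λ.(λ.1) (0 0)) (λ.(λ.1) ((λ.1) 0))
  →3  (λ.λ.(λ.1) ((λ.1) 0)) ((λ.(λ.1) ((λ.1) 0)) (λ.(λ.1) ((λ.1) 0)))
  →4  λ.(λ.1) ((λ.1) 0)

Answer: NO — after 4 steps the term is λ.(λ.1) ((λ.1) 0), not yet normal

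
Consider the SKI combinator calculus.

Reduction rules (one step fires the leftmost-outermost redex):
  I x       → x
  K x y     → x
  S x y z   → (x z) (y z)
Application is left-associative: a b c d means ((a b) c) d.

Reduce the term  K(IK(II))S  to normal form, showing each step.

  start: K(IK(II))S
  step 1: IK(II)
  step 2: K(II)
  step 3: KI

Answer: normal form = KI  (in 3 steps)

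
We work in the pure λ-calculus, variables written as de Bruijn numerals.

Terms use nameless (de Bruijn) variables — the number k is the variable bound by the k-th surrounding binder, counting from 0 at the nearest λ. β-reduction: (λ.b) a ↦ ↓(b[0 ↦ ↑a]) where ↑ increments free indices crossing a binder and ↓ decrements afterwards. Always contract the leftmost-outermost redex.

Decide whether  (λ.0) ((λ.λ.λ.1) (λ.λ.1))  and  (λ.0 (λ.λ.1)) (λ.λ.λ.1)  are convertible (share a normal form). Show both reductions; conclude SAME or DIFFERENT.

Term A:
  start: (λ.0) ((λ.λ.λ.1) (λ.λ.1))
  [1] (λ.λ.λ.1) (λ.λ.1)
  [2] λ.λ.1

Term B:
  start: (λ.0 (λ.λ.1)) (λ.λ.λ.1)
  [1] (λ.λ.λ.1) (λ.λ.1)
  [2] λ.λ.1

Answer: SAME — A ⇓ λ.λ.1, B ⇓ λ.λ.1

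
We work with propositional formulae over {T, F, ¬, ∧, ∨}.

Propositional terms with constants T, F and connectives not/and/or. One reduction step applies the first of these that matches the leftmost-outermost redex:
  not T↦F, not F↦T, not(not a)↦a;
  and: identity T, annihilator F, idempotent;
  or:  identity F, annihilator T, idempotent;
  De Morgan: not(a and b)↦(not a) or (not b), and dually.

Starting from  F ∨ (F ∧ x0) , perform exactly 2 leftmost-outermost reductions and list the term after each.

  start: F ∨ (F ∧ x0)
  [1] F ∧ x0
  [2] F

Answer: after 2 steps: F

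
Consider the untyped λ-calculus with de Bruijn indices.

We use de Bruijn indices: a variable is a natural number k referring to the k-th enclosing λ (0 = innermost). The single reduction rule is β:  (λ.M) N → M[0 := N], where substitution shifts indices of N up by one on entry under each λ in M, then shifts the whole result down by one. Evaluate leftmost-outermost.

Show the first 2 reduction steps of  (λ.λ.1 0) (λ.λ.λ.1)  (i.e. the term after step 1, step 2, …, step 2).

Answer: after 2 steps: λ.λ.λ.1

Reduction:
  start: (λ.λ.1 0) (λ.λ.λ.1)
  step 1: λ.(λ.λ.λ.1) 0
  step 2: λ.λ.λ.1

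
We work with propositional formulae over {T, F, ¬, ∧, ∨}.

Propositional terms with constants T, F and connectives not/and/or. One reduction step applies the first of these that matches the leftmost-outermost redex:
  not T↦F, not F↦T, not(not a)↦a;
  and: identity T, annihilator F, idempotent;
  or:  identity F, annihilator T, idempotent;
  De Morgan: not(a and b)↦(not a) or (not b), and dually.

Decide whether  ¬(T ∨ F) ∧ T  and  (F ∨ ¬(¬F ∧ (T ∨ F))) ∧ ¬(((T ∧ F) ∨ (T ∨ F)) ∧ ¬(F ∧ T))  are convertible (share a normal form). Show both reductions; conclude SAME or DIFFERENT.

Term A:
  start: ¬(T ∨ F) ∧ T
  step 1: ¬(T ∨ F)
  step 2: ¬T ∧ ¬F
  step 3: F ∧ ¬F
  step 4: F

Term B:
  start: (F ∨ ¬(¬F ∧ (T ∨ F))) ∧ ¬(((T ∧ F) ∨ (T ∨ F)) ∧ ¬(F ∧ T))
  step 1: ¬(¬F ∧ (T ∨ F)) ∧ ¬(((T ∧ F) ∨ (T ∨ F)) ∧ ¬(F ∧ T))
  step 2: (¬¬F ∨ ¬(T ∨ F)) ∧ ¬(((T ∧ F) ∨ (T ∨ F)) ∧ ¬(F ∧ T))
  step 3: (F ∨ ¬(T ∨ F)) ∧ ¬(((T ∧ F) ∨ (T ∨ F)) ∧ ¬(F ∧ T))
  step 4: ¬(T ∨ F) ∧ ¬(((T ∧ F) ∨ (T ∨ F)) ∧ ¬(F ∧ T))
  step 5: (¬T ∧ ¬F) ∧ ¬(((T ∧ F) ∨ (T ∨ F)) ∧ ¬(F ∧ T))
  step 6: (F ∧ ¬F) ∧ ¬(((T ∧ F) ∨ (T ∨ F)) ∧ ¬(F ∧ T))
  step 7: F ∧ ¬(((T ∧ F) ∨ (T ∨ F)) ∧ ¬(F ∧ T))
  step 8: F

Answer: SAME — A ⇓ F, B ⇓ F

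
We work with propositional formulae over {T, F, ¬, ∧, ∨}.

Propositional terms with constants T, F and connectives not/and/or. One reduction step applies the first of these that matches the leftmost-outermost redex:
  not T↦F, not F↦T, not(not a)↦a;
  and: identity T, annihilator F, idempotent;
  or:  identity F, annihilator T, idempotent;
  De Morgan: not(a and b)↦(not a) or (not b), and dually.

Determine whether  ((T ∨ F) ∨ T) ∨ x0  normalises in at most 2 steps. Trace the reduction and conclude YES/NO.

  start: ((T ∨ F) ∨ T) ∨ x0
  →1  T ∨ x0
  →2  T

Answer: YES — reaches normal form T in 2 ≤ 2 steps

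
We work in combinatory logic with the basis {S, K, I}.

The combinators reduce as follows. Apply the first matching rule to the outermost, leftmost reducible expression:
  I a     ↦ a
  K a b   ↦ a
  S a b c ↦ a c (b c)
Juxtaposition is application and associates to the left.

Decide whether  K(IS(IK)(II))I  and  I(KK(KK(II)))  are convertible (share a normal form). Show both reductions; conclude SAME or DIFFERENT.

Answer: DIFFERENT — A ⇓ SKI, B ⇓ K

Derivation:
Term A:
  start: K(IS(IK)(II))I
  [1] IS(IK)(II)
  [2] S(IK)(II)
  [3] SK(II)
  [4] SKI

Term B:
  start: I(KK(KK(II)))
  [1] KK(KK(II))
  [2] K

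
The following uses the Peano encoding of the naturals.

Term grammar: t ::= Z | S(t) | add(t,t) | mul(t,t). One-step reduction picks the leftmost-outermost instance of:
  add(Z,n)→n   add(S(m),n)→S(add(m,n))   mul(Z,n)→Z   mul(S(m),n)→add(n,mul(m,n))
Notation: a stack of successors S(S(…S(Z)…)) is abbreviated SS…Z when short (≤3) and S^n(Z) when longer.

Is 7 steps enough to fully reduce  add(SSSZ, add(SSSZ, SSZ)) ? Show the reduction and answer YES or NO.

Answer: NO — after 7 steps the term is S(S(S(S(S(S(add(Z, SSZ))))))), not yet normal

Reduction:
  start: add(SSSZ, add(SSSZ, SSZ))
  [1] S(add(SSZ, add(SSSZ, SSZ)))
  [2] S(S(add(SZ, add(SSSZ, SSZ))))
  [3] S(S(S(add(Z, add(SSSZ, SSZ)))))
  [4] S(S(S(add(SSSZ, SSZ))))
  [5] S(S(S(S(add(SSZ, SSZ)))))
  [6] S(S(S(S(S(add(SZ, SSZ))))))
  [7] S(S(S(S(S(S(add(Z, SSZ)))))))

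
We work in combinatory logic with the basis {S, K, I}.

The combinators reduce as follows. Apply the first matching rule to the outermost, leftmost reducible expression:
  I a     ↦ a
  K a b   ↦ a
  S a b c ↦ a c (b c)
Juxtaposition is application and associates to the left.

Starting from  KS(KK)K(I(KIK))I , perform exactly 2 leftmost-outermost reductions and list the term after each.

Answer: after 2 steps: KI(I(KIK)I)

Reduction:
  start: KS(KK)K(I(KIK))I
  step 1: SK(I(KIK))I
  step 2: KI(I(KIK)I)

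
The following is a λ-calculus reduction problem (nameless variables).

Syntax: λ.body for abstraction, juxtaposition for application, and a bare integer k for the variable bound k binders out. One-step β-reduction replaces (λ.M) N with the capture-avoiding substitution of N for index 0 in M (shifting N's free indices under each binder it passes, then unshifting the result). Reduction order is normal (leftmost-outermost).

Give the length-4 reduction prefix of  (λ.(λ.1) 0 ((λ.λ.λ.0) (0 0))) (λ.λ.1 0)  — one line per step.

  start: (λ.(λ.1) 0 ((λ.λ.λ.0) (0 0))) (λ.λ.1 0)
  step 1: (λ.λ.λ.1 0) (λ.λ.1 0) ((λ.λ.λ.0) ((λ.λ.1 0) (λ.λ.1 0)))
  step 2: (λ.λ.1 0) ((λ.λ.λ.0) ((λ.λ.1 0) (λ.λ.1 0)))
  step 3: λ.(λ.λ.λ.0) ((λ.λ.1 0) (λ.λ.1 0)) 0
  step 4: λ.(λ.λ.0) 0

Answer: after 4 steps: λ.(λ.λ.0) 0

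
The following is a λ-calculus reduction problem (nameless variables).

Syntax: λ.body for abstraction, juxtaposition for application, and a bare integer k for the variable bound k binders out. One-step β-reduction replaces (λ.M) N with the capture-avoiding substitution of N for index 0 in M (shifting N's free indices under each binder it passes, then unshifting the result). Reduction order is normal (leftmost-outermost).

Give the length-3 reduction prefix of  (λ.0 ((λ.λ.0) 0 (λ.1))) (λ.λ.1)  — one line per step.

  start: (λ.0 ((λ.λ.0) 0 (λ.1))) (λ.λ.1)
  →1  (λ.λ.1) ((λ.λ.0) (λ.λ.1) (λ.λ.λ.1))
  →2  λ.(λ.λ.0) (λ.λ.1) (λ.λ.λ.1)
  →3  λ.(λ.0) (λ.λ.λ.1)

Answer: after 3 steps: λ.(λ.0) (λ.λ.λ.1)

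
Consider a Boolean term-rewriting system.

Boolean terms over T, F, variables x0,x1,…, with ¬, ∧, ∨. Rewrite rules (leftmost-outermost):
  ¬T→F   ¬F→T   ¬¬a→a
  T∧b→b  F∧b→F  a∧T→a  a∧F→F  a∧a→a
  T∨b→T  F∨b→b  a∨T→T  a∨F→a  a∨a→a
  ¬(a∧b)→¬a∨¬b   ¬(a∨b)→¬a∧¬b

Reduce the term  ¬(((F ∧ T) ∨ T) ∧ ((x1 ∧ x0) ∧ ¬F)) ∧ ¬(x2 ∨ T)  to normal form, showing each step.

Answer: normal form = F  (in 16 steps)

Derivation:
  start: ¬(((F ∧ T) ∨ T) ∧ ((x1 ∧ x0) ∧ ¬F)) ∧ ¬(x2 ∨ T)
  step 1: (¬((F ∧ T) ∨ T) ∨ ¬((x1 ∧ x0) ∧ ¬F)) ∧ ¬(x2 ∨ T)
  step 2: ((¬(F ∧ T) ∧ ¬T) ∨ ¬((x1 ∧ x0) ∧ ¬F)) ∧ ¬(x2 ∨ T)
  step 3: (((¬F ∨ ¬T) ∧ ¬T) ∨ ¬((x1 ∧ x0) ∧ ¬F)) ∧ ¬(x2 ∨ T)
  step 4: (((T ∨ ¬T) ∧ ¬T) ∨ ¬((x1 ∧ x0) ∧ ¬F)) ∧ ¬(x2 ∨ T)
  step 5: ((T ∧ ¬T) ∨ ¬((x1 ∧ x0) ∧ ¬F)) ∧ ¬(x2 ∨ T)
  step 6: (¬T ∨ ¬((x1 ∧ x0) ∧ ¬F)) ∧ ¬(x2 ∨ T)
  step 7: (F ∨ ¬((x1 ∧ x0) ∧ ¬F)) ∧ ¬(x2 ∨ T)
  step 8: ¬((x1 ∧ x0) ∧ ¬F) ∧ ¬(x2 ∨ T)
  step 9: (¬(x1 ∧ x0) ∨ ¬¬F) ∧ ¬(x2 ∨ T)
  step 10: ((¬x1 ∨ ¬x0) ∨ ¬¬F) ∧ ¬(x2 ∨ T)
  step 11: ((¬x1 ∨ ¬x0) ∨ F) ∧ ¬(x2 ∨ T)
  step 12: (¬x1 ∨ ¬x0) ∧ ¬(x2 ∨ T)
  step 13: (¬x1 ∨ ¬x0) ∧ (¬x2 ∧ ¬T)
  step 14: (¬x1 ∨ ¬x0) ∧ (¬x2 ∧ F)
  step 15: (¬x1 ∨ ¬x0) ∧ F
  step 16: F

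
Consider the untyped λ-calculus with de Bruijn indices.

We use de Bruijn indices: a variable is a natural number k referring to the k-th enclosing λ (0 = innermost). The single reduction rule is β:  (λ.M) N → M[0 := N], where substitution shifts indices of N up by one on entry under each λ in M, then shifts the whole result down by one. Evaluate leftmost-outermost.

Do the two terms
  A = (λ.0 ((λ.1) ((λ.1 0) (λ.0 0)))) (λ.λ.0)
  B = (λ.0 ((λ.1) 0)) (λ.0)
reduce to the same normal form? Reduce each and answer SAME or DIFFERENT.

Term A:
  start: (λ.0 ((λ.1) ((λ.1 0) (λ.0 0)))) (λ.λ.0)
  step 1: (λ.λ.0) ((λ.λ.λ.0) ((λ.(λ.λ.0) 0) (λ.0 0)))
  step 2: λ.0

Term B:
  start: (λ.0 ((λ.1) 0)) (λ.0)
  step 1: (λ.0) ((λ.λ.0) (λ.0))
  step 2: (λ.λ.0) (λ.0)
  step 3: λ.0

Answer: SAME — A ⇓ λ.0, B ⇓ λ.0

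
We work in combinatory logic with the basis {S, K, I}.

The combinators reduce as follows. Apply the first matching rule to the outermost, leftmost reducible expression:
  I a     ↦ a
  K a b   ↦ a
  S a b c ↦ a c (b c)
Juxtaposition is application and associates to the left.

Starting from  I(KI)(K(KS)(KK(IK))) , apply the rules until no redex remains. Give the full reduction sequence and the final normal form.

Answer: normal form = I  (in 2 steps)

Reduction:
  start: I(KI)(K(KS)(KK(IK)))
  →1  KI(K(KS)(KK(IK)))
  →2  I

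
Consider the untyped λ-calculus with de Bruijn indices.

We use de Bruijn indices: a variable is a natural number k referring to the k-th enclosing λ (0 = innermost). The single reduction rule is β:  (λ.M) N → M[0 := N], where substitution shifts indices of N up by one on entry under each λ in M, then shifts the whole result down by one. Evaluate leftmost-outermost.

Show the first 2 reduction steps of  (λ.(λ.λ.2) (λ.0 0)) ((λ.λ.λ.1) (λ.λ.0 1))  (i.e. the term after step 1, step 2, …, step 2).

Answer: after 2 steps: λ.(λ.λ.λ.1) (λ.λ.0 1)

Reduction:
  start: (λ.(λ.λ.2) (λ.0 0)) ((λ.λ.λ.1) (λ.λ.0 1))
  →1  (λ.λ.(λ.λ.λ.1) (λ.λ.0 1)) (λ.0 0)
  →2  λ.(λ.λ.λ.1) (λ.λ.0 1)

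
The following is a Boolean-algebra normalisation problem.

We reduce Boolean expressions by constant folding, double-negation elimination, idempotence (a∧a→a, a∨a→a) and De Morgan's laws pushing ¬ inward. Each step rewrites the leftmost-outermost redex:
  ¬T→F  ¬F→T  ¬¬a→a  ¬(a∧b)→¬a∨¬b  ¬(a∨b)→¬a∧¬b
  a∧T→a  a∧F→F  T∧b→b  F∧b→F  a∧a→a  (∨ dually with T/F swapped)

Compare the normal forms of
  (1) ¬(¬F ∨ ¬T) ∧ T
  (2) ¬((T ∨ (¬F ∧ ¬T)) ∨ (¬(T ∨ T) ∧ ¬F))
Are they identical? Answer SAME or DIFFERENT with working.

Answer: SAME — A ⇓ F, B ⇓ F

Working:
Term A:
  start: ¬(¬F ∨ ¬T) ∧ T
  [1] ¬(¬F ∨ ¬T)
  [2] ¬¬F ∧ ¬¬T
  [3] F ∧ ¬¬T
  [4] F

Term B:
  start: ¬((T ∨ (¬F ∧ ¬T)) ∨ (¬(T ∨ T) ∧ ¬F))
  [1] ¬(T ∨ (¬F ∧ ¬T)) ∧ ¬(¬(T ∨ T) ∧ ¬F)
  [2] (¬T ∧ ¬(¬F ∧ ¬T)) ∧ ¬(¬(T ∨ T) ∧ ¬F)
  [3] (F ∧ ¬(¬F ∧ ¬T)) ∧ ¬(¬(T ∨ T) ∧ ¬F)
  [4] F ∧ ¬(¬(T ∨ T) ∧ ¬F)
  [5] F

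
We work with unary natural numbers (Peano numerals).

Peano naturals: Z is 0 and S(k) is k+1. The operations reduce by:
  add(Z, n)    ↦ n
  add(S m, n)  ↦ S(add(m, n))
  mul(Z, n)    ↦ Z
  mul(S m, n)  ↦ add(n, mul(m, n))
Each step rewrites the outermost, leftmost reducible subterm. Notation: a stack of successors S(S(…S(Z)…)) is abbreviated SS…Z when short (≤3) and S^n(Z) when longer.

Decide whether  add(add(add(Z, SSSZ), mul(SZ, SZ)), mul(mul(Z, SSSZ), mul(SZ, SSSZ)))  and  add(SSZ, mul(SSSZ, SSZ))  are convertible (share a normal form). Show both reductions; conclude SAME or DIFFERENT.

Term A:
  start: add(add(add(Z, SSSZ), mul(SZ, SZ)), mul(mul(Z, SSSZ), mul(SZ, SSSZ)))
  →1  add(add(SSSZ, mul(SZ, SZ)), mul(mul(Z, SSSZ), mul(SZ, SSSZ)))
  →2  add(S(add(SSZ, mul(SZ, SZ))), mul(mul(Z, SSSZ), mul(SZ, SSSZ)))
  →3  S(add(add(SSZ, mul(SZ, SZ)), mul(mul(Z, SSSZ), mul(SZ, SSSZ))))
  →4  S(add(S(add(SZ, mul(SZ, SZ))), mul(mul(Z, SSSZ), mul(SZ, SSSZ))))
  →5  S(S(add(add(SZ, mul(SZ, SZ)), mul(mul(Z, SSSZ), mul(SZ, SSSZ)))))
  →6  S(S(add(S(add(Z, mul(SZ, SZ))), mul(mul(Z, SSSZ), mul(SZ, SSSZ)))))
  →7  S(S(S(add(add(Z, mul(SZ, SZ)), mul(mul(Z, SSSZ), mul(SZ, SSSZ))))))
  →8  S(S(S(add(mul(SZ, SZ), mul(mul(Z, SSSZ), mul(SZ, SSSZ))))))
  →9  S(S(S(add(add(SZ, mul(Z, SZ)), mul(mul(Z, SSSZ), mul(SZ, SSSZ))))))
  →10  S(S(S(add(S(add(Z, mul(Z, SZ))), mul(mul(Z, SSSZ), mul(SZ, SSSZ))))))
  →11  S(S(S(S(add(add(Z, mul(Z, SZ)), mul(mul(Z, SSSZ), mul(SZ, SSSZ)))))))
  →12  S(S(S(S(add(mul(Z, SZ), mul(mul(Z, SSSZ), mul(SZ, SSSZ)))))))
  →13  S(S(S(S(add(Z, mul(mul(Z, SSSZ), mul(SZ, SSSZ)))))))
  →14  S(S(S(S(mul(mul(Z, SSSZ), mul(SZ, SSSZ))))))
  →15  S(S(S(S(mul(Z, mul(SZ, SSSZ))))))
  →16  S^4(Z)

Term B:
  start: add(SSZ, mul(SSSZ, SSZ))
  →1  S(add(SZ, mul(SSSZ, SSZ)))
  →2  S(S(add(Z, mul(SSSZ, SSZ))))
  →3  S(S(mul(SSSZ, SSZ)))
  →4  S(S(add(SSZ, mul(SSZ, SSZ))))
  →5  S(S(S(add(SZ, mul(SSZ, SSZ)))))
  →6  S(S(S(S(add(Z, mul(SSZ, SSZ))))))
  →7  S(S(S(S(mul(SSZ, SSZ)))))
  →8  S(S(S(S(add(SSZ, mul(SZ, SSZ))))))
  →9  S(S(S(S(S(add(SZ, mul(SZ, SSZ)))))))
  →10  S(S(S(S(S(S(add(Z, mul(SZ, SSZ))))))))
  →11  S(S(S(S(S(S(mul(SZ, SSZ)))))))
  →12  S(S(S(S(S(S(add(SSZ, mul(Z, SSZ))))))))
  →13  S(S(S(S(S(S(S(add(SZ, mul(Z, SSZ)))))))))
  →14  S(S(S(S(S(S(S(S(add(Z, mul(Z, SSZ))))))))))
  →15  S(S(S(S(S(S(S(S(mul(Z, SSZ)))))))))
  →16  S^8(Z)

Answer: DIFFERENT — A ⇓ S^4(Z), B ⇓ S^8(Z)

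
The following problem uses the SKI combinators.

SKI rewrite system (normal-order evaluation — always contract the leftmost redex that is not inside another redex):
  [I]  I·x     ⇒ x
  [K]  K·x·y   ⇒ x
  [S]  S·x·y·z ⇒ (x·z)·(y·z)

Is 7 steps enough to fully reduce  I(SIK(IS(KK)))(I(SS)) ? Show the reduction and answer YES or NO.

  start: I(SIK(IS(KK)))(I(SS))
  [1] SIK(IS(KK))(I(SS))
  [2] I(IS(KK))(K(IS(KK)))(I(SS))
  [3] IS(KK)(K(IS(KK)))(I(SS))
  [4] S(KK)(K(IS(KK)))(I(SS))
  [5] KK(I(SS))(K(IS(KK))(I(SS)))
  [6] K(K(IS(KK))(I(SS)))
  [7] K(IS(KK))

Answer: NO — after 7 steps the term is K(IS(KK)), not yet normal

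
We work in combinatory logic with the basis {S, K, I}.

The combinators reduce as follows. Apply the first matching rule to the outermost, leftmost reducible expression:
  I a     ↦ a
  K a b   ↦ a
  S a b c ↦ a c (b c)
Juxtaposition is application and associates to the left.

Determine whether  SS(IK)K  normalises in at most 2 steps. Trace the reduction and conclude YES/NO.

Answer: YES — reaches normal form SK(KK) in 2 ≤ 2 steps

Derivation:
  start: SS(IK)K
  [1] SK(IKK)
  [2] SK(KK)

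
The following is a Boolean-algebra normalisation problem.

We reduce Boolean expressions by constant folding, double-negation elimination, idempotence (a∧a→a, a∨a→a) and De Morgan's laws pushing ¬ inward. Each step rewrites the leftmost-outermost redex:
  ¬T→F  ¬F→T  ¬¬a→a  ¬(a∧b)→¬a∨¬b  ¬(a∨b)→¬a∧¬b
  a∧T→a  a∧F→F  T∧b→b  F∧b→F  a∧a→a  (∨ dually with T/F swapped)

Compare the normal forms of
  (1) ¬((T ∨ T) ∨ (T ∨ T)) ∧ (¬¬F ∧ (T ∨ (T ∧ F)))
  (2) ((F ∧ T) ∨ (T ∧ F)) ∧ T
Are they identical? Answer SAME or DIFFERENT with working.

Term A:
  start: ¬((T ∨ T) ∨ (T ∨ T)) ∧ (¬¬F ∧ (T ∨ (T ∧ F)))
  step 1: (¬(T ∨ T) ∧ ¬(T ∨ T)) ∧ (¬¬F ∧ (T ∨ (T ∧ F)))
  step 2: ¬(T ∨ T) ∧ (¬¬F ∧ (T ∨ (T ∧ F)))
  step 3: (¬T ∧ ¬T) ∧ (¬¬F ∧ (T ∨ (T ∧ F)))
  step 4: ¬T ∧ (¬¬F ∧ (T ∨ (T ∧ F)))
  step 5: F ∧ (¬¬F ∧ (T ∨ (T ∧ F)))
  step 6: F

Term B:
  start: ((F ∧ T) ∨ (T ∧ F)) ∧ T
  step 1: (F ∧ T) ∨ (T ∧ F)
  step 2: F ∨ (T ∧ F)
  step 3: T ∧ F
  step 4: F

Answer: SAME — A ⇓ F, B ⇓ F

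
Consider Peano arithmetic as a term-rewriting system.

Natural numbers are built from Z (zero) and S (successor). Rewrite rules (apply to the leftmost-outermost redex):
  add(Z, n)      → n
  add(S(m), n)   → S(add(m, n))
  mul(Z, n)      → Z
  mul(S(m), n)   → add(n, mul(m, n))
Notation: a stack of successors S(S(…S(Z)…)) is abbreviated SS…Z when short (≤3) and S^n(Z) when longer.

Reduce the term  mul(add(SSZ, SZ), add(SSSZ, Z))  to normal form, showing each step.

  start: mul(add(SSZ, SZ), add(SSSZ, Z))
  [1] mul(S(add(SZ, SZ)), add(SSSZ, Z))
  [2] add(add(SSSZ, Z), mul(add(SZ, SZ), add(SSSZ, Z)))
  [3] add(S(add(SSZ, Z)), mul(add(SZ, SZ), add(SSSZ, Z)))
  [4] S(add(add(SSZ, Z), mul(add(SZ, SZ), add(SSSZ, Z))))
  [5] S(add(S(add(SZ, Z)), mul(add(SZ, SZ), add(SSSZ, Z))))
  [6] S(S(add(add(SZ, Z), mul(add(SZ, SZ), add(SSSZ, Z)))))
  [7] S(S(add(S(add(Z, Z)), mul(add(SZ, SZ), add(SSSZ, Z)))))
  [8] S(S(S(add(add(Z, Z), mul(add(SZ, SZ), add(SSSZ, Z))))))
  [9] S(S(S(add(Z, mul(add(SZ, SZ), add(SSSZ, Z))))))
  [10] S(S(S(mul(add(SZ, SZ), add(SSSZ, Z)))))
  [11] S(S(S(mul(S(add(Z, SZ)), add(SSSZ, Z)))))
  [12] S(S(S(add(add(SSSZ, Z), mul(add(Z, SZ), add(SSSZ, Z))))))
  [13] S(S(S(add(S(add(SSZ, Z)), mul(add(Z, SZ), add(SSSZ, Z))))))
  [14] S(S(S(S(add(add(SSZ, Z), mul(add(Z, SZ), add(SSSZ, Z)))))))
  [15] S(S(S(S(add(S(add(SZ, Z)), mul(add(Z, SZ), add(SSSZ, Z)))))))
  [16] S(S(S(S(S(add(add(SZ, Z), mul(add(Z, SZ), add(SSSZ, Z))))))))
  [17] S(S(S(S(S(add(S(add(Z, Z)), mul(add(Z, SZ), add(SSSZ, Z))))))))
  [18] S(S(S(S(S(S(add(add(Z, Z), mul(add(Z, SZ), add(SSSZ, Z)))))))))
  [19] S(S(S(S(S(S(add(Z, mul(add(Z, SZ), add(SSSZ, Z)))))))))
  [20] S(S(S(S(S(S(mul(add(Z, SZ), add(SSSZ, Z))))))))
  [21] S(S(S(S(S(S(mul(SZ, add(SSSZ, Z))))))))
  [22] S(S(S(S(S(S(add(add(SSSZ, Z), mul(Z, add(SSSZ, Z)))))))))
  [23] S(S(S(S(S(S(add(S(add(SSZ, Z)), mul(Z, add(SSSZ, Z)))))))))
  [24] S(S(S(S(S(S(S(add(add(SSZ, Z), mul(Z, add(SSSZ, Z))))))))))
  [25] S(S(S(S(S(S(S(add(S(add(SZ, Z)), mul(Z, add(SSSZ, Z))))))))))
  [26] S(S(S(S(S(S(S(S(add(add(SZ, Z), mul(Z, add(SSSZ, Z)))))))))))
  [27] S(S(S(S(S(S(S(S(add(S(add(Z, Z)), mul(Z, add(SSSZ, Z)))))))))))
  [28] S(S(S(S(S(S(S(S(S(add(add(Z, Z), mul(Z, add(SSSZ, Z))))))))))))
  [29] S(S(S(S(S(S(S(S(S(add(Z, mul(Z, add(SSSZ, Z))))))))))))
  [30] S(S(S(S(S(S(S(S(S(mul(Z, add(SSSZ, Z)))))))))))
  [31] S^9(Z)

Answer: normal form = S^9(Z)  (in 31 steps)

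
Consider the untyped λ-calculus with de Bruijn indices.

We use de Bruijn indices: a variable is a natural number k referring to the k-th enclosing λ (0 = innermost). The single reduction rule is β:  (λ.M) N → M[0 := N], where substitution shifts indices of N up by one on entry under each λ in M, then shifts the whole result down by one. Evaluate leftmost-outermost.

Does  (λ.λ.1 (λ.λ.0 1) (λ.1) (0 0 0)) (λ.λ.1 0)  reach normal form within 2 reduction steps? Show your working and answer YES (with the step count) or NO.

Answer: NO — after 2 steps the term is λ.(λ.(λ.λ.0 1) 0) (λ.1) (0 0 0), not yet normal

Reduction:
  start: (λ.λ.1 (λ.λ.0 1) (λ.1) (0 0 0)) (λ.λ.1 0)
  step 1: λ.(λ.λ.1 0) (λ.λ.0 1) (λ.1) (0 0 0)
  step 2: λ.(λ.(λ.λ.0 1) 0) (λ.1) (0 0 0)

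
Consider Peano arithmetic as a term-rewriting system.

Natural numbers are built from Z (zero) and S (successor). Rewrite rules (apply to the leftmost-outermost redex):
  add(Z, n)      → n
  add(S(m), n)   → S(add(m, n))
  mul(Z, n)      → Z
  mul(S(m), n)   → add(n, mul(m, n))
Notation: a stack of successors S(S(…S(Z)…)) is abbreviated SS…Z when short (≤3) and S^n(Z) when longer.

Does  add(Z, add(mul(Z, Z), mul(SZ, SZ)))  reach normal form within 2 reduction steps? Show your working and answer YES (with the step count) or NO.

Answer: NO — after 2 steps the term is add(Z, mul(SZ, SZ)), not yet normal

Derivation:
  start: add(Z, add(mul(Z, Z), mul(SZ, SZ)))
  [1] add(mul(Z, Z), mul(SZ, SZ))
  [2] add(Z, mul(SZ, SZ))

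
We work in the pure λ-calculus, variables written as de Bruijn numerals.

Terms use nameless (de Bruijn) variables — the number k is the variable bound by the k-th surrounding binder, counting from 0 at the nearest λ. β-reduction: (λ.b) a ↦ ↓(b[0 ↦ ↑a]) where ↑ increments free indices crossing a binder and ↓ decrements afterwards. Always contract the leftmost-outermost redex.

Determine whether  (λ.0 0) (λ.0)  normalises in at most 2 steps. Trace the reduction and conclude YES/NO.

Answer: YES — reaches normal form λ.0 in 2 ≤ 2 steps

Working:
  start: (λ.0 0) (λ.0)
  →1  (λ.0) (λ.0)
  →2  λ.0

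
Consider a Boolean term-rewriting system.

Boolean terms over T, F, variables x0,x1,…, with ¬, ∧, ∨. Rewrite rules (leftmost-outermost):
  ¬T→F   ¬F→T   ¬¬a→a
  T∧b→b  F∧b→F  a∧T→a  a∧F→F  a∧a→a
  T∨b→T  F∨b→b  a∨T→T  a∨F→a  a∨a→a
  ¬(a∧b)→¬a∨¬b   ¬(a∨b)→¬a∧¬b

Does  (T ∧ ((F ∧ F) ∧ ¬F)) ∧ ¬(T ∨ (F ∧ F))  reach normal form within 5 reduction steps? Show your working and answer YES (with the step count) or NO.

Answer: YES — reaches normal form F in 4 ≤ 5 steps

Derivation:
  start: (T ∧ ((F ∧ F) ∧ ¬F)) ∧ ¬(T ∨ (F ∧ F))
  [1] ((F ∧ F) ∧ ¬F) ∧ ¬(T ∨ (F ∧ F))
  [2] (F ∧ ¬F) ∧ ¬(T ∨ (F ∧ F))
  [3] F ∧ ¬(T ∨ (F ∧ F))
  [4] F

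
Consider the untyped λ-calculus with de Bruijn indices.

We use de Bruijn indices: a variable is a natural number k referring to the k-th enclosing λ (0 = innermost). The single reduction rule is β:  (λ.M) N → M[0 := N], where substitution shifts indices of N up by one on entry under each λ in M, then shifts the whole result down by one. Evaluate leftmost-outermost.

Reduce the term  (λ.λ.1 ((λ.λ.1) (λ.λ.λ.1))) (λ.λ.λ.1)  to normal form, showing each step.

  start: (λ.λ.1 ((λ.λ.1) (λ.λ.λ.1))) (λ.λ.λ.1)
  [1] λ.(λ.λ.λ.1) ((λ.λ.1) (λ.λ.λ.1))
  [2] λ.λ.λ.1

Answer: normal form = λ.λ.λ.1  (in 2 steps)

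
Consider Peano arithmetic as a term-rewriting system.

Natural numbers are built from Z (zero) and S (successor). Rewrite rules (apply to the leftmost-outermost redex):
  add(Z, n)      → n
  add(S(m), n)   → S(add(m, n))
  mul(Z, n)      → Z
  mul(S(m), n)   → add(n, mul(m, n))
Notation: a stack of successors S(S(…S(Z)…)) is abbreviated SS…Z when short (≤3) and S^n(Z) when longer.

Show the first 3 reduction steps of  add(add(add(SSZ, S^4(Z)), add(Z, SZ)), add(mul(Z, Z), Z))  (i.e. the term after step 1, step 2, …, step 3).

  start: add(add(add(SSZ, S^4(Z)), add(Z, SZ)), add(mul(Z, Z), Z))
  →1  add(add(S(add(SZ, S^4(Z))), add(Z, SZ)), add(mul(Z, Z), Z))
  →2  add(S(add(add(SZ, S^4(Z)), add(Z, SZ))), add(mul(Z, Z), Z))
  →3  S(add(add(add(SZ, S^4(Z)), add(Z, SZ)), add(mul(Z, Z), Z)))

Answer: after 3 steps: S(add(add(add(SZ, S^4(Z)), add(Z, SZ)), add(mul(Z, Z), Z)))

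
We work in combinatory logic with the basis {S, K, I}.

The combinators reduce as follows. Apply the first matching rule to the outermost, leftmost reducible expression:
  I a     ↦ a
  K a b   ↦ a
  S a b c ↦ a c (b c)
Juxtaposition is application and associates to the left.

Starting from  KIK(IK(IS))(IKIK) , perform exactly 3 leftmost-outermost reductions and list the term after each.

Answer: after 3 steps: K(IS)(IKIK)

Working:
  start: KIK(IK(IS))(IKIK)
  →1  I(IK(IS))(IKIK)
  →2  IK(IS)(IKIK)
  →3  K(IS)(IKIK)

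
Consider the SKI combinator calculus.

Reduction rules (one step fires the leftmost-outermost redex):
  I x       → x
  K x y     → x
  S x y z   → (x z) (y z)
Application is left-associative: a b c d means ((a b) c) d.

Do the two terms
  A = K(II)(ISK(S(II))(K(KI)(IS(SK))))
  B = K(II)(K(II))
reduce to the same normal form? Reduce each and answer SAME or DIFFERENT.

Term A:
  start: K(II)(ISK(S(II))(K(KI)(IS(SK))))
  step 1: II
  step 2: I

Term B:
  start: K(II)(K(II))
  step 1: II
  step 2: I

Answer: SAME — A ⇓ I, B ⇓ I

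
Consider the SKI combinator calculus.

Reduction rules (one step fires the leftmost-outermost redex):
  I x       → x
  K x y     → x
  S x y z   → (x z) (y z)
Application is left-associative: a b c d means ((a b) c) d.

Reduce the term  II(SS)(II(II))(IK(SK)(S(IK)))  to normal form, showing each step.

Answer: normal form = S(SK)(SK)  (in 11 steps)

Derivation:
  start: II(SS)(II(II))(IK(SK)(S(IK)))
  →1  I(SS)(II(II))(IK(SK)(S(IK)))
  →2  SS(II(II))(IK(SK)(S(IK)))
  →3  S(IK(SK)(S(IK)))(II(II)(IK(SK)(S(IK))))
  →4  S(K(SK)(S(IK)))(II(II)(IK(SK)(S(IK))))
  →5  S(SK)(II(II)(IK(SK)(S(IK))))
  →6  S(SK)(I(II)(IK(SK)(S(IK))))
  →7  S(SK)(II(IK(SK)(S(IK))))
  →8  S(SK)(I(IK(SK)(S(IK))))
  →9  S(SK)(IK(SK)(S(IK)))
  →10  S(SK)(K(SK)(S(IK)))
  →11  S(SK)(SK)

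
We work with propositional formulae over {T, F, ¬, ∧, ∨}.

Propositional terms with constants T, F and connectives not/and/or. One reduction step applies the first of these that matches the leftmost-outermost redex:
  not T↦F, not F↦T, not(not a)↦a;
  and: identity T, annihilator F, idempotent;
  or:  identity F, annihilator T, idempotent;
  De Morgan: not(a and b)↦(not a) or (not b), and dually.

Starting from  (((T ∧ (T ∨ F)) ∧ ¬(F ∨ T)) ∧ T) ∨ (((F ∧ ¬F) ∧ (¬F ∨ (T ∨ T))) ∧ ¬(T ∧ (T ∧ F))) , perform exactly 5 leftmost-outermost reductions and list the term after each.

  start: (((T ∧ (T ∨ F)) ∧ ¬(F ∨ T)) ∧ T) ∨ (((F ∧ ¬F) ∧ (¬F ∨ (T ∨ T))) ∧ ¬(T ∧ (T ∧ F)))
  →1  ((T ∧ (T ∨ F)) ∧ ¬(F ∨ T)) ∨ (((F ∧ ¬F) ∧ (¬F ∨ (T ∨ T))) ∧ ¬(T ∧ (T ∧ F)))
  →2  ((T ∨ F) ∧ ¬(F ∨ T)) ∨ (((F ∧ ¬F) ∧ (¬F ∨ (T ∨ T))) ∧ ¬(T ∧ (T ∧ F)))
  →3  (T ∧ ¬(F ∨ T)) ∨ (((F ∧ ¬F) ∧ (¬F ∨ (T ∨ T))) ∧ ¬(T ∧ (T ∧ F)))
  →4  ¬(F ∨ T) ∨ (((F ∧ ¬F) ∧ (¬F ∨ (T ∨ T))) ∧ ¬(T ∧ (T ∧ F)))
  →5  (¬F ∧ ¬T) ∨ (((F ∧ ¬F) ∧ (¬F ∨ (T ∨ T))) ∧ ¬(T ∧ (T ∧ F)))

Answer: after 5 steps: (¬F ∧ ¬T) ∨ (((F ∧ ¬F) ∧ (¬F ∨ (T ∨ T))) ∧ ¬(T ∧ (T ∧ F)))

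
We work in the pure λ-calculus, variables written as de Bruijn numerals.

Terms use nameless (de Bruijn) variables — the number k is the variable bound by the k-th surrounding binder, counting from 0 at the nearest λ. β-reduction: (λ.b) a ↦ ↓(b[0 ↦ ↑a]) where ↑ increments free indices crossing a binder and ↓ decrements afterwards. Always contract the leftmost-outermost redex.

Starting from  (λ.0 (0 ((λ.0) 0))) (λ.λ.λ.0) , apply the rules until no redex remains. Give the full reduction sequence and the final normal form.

Answer: normal form = λ.λ.0  (in 2 steps)

Reduction:
  start: (λ.0 (0 ((λ.0) 0))) (λ.λ.λ.0)
  [1] (λ.λ.λ.0) ((λ.λ.λ.0) ((λ.0) (λ.λ.λ.0)))
  [2] λ.λ.0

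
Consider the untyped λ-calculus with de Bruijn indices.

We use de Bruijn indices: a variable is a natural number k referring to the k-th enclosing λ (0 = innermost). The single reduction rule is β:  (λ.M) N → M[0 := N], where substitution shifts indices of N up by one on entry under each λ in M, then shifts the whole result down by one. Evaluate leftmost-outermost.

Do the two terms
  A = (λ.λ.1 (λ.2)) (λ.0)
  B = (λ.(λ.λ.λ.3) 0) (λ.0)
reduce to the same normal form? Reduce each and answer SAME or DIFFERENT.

Answer: SAME — A ⇓ λ.λ.λ.0, B ⇓ λ.λ.λ.0

Working:
Term A:
  start: (λ.λ.1 (λ.2)) (λ.0)
  step 1: λ.(λ.0) (λ.λ.0)
  step 2: λ.λ.λ.0

Term B:
  start: (λ.(λ.λ.λ.3) 0) (λ.0)
  step 1: (λ.λ.λ.λ.0) (λ.0)
  step 2: λ.λ.λ.0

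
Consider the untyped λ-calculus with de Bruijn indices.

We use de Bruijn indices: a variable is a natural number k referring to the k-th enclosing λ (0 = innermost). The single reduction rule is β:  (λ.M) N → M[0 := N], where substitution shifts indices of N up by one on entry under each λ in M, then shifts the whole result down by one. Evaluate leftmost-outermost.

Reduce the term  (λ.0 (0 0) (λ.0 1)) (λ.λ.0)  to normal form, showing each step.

  start: (λ.0 (0 0) (λ.0 1)) (λ.λ.0)
  →1  (λ.λ.0) ((λ.λ.0) (λ.λ.0)) (λ.0 (λ.λ.0))
  →2  (λ.0) (λ.0 (λ.λ.0))
  →3  λ.0 (λ.λ.0)

Answer: normal form = λ.0 (λ.λ.0)  (in 3 steps)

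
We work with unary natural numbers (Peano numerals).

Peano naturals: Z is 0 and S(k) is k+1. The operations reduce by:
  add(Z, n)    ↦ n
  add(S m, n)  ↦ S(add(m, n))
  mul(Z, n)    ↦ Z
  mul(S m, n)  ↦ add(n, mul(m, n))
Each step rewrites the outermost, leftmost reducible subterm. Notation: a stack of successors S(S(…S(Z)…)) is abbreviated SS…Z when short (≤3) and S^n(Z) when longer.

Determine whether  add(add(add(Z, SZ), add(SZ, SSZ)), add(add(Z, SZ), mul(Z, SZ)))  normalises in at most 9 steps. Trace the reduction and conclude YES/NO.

Answer: NO — after 9 steps the term is S(S(S(S(add(Z, add(add(Z, SZ), mul(Z, SZ))))))), not yet normal

Reduction:
  start: add(add(add(Z, SZ), add(SZ, SSZ)), add(add(Z, SZ), mul(Z, SZ)))
  step 1: add(add(SZ, add(SZ, SSZ)), add(add(Z, SZ), mul(Z, SZ)))
  step 2: add(S(add(Z, add(SZ, SSZ))), add(add(Z, SZ), mul(Z, SZ)))
  step 3: S(add(add(Z, add(SZ, SSZ)), add(add(Z, SZ), mul(Z, SZ))))
  step 4: S(add(add(SZ, SSZ), add(add(Z, SZ), mul(Z, SZ))))
  step 5: S(add(S(add(Z, SSZ)), add(add(Z, SZ), mul(Z, SZ))))
  step 6: S(S(add(add(Z, SSZ), add(add(Z, SZ), mul(Z, SZ)))))
  step 7: S(S(add(SSZ, add(add(Z, SZ), mul(Z, SZ)))))
  step 8: S(S(S(add(SZ, add(add(Z, SZ), mul(Z, SZ))))))
  step 9: S(S(S(S(add(Z, add(add(Z, SZ), mul(Z, SZ)))))))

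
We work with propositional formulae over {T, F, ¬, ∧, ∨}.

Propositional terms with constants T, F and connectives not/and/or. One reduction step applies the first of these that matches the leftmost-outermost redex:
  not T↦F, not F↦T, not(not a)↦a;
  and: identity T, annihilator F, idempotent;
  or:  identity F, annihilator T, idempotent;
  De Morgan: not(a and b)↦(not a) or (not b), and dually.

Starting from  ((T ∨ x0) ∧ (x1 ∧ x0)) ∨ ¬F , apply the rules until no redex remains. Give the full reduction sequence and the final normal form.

  start: ((T ∨ x0) ∧ (x1 ∧ x0)) ∨ ¬F
  [1] (T ∧ (x1 ∧ x0)) ∨ ¬F
  [2] (x1 ∧ x0) ∨ ¬F
  [3] (x1 ∧ x0) ∨ T
  [4] T

Answer: normal form = T  (in 4 steps)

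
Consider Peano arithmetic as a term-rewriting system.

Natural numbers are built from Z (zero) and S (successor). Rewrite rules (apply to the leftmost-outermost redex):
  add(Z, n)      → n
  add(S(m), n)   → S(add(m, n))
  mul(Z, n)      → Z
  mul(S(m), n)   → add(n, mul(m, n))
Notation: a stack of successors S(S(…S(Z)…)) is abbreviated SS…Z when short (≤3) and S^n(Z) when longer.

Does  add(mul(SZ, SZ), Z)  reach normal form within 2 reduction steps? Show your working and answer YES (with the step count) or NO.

  start: add(mul(SZ, SZ), Z)
  →1  add(add(SZ, mul(Z, SZ)), Z)
  →2  add(S(add(Z, mul(Z, SZ))), Z)

Answer: NO — after 2 steps the term is add(S(add(Z, mul(Z, SZ))), Z), not yet normal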